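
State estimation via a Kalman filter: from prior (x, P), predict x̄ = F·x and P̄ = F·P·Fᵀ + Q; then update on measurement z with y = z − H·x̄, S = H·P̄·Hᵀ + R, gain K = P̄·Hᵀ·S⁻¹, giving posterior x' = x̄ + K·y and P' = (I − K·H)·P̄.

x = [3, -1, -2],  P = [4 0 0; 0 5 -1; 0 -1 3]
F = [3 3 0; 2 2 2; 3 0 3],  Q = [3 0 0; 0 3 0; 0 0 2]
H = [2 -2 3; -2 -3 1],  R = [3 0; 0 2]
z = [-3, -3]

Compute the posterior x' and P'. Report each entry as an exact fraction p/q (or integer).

x' = [1264524/396079, -1103028/396079, -1952337/396079]
P' = [1940988/396079 -2124735/396079 -2688711/396079; -2124735/396079 2490837/396079 3108717/396079; -2688711/396079 3108717/396079 4002535/396079]

x̄ = F·x = [6, 0, 3]
P̄ = F·P·Fᵀ + Q = [84 48 27; 48 43 36; 27 36 65]
y = z − H·x̄ = [-24, 6]
S = H·P̄·Hᵀ + R = [604 -483; -483 1042]
K = P̄·Hᵀ·S⁻¹ = [21771/396079 -98241/396079; 31669/396079 -57162/396079; 137583/396079 26903/396079]
x' = x̄ + K·y = [1264524/396079, -1103028/396079, -1952337/396079]
P' = (I − K·H)·P̄ = [1940988/396079 -2124735/396079 -2688711/396079; -2124735/396079 2490837/396079 3108717/396079; -2688711/396079 3108717/396079 4002535/396079]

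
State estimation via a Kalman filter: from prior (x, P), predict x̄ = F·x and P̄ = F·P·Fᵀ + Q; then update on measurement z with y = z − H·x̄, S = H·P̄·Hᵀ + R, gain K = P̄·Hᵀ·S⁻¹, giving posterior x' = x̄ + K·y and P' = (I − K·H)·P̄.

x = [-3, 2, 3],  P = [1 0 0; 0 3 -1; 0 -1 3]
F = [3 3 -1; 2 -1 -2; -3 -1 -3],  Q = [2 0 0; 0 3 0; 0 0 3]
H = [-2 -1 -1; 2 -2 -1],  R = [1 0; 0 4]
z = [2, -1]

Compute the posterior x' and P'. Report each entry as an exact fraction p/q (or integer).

x' = [-170441/76580, -47281/7658, 325961/38290]
P' = [43909/76580 8921/7658 -77139/38290; 8921/7658 19483/3829 -27683/3829; -77139/38290 -27683/3829 219649/19145]

x̄ = F·x = [-6, -14, -2]
P̄ = F·P·Fᵀ + Q = [47 8 -1; 8 18 10; -1 10 36]
y = z − H·x̄ = [-26, -19]
S = H·P̄·Hᵀ + R = [291 -70; -70 280]
K = P̄·Hᵀ·S⁻¹ = [-325/1094 15919/76580; -103/547 -1181/7658; -117/547 -9979/38290]
x' = x̄ + K·y = [-170441/76580, -47281/7658, 325961/38290]
P' = (I − K·H)·P̄ = [43909/76580 8921/7658 -77139/38290; 8921/7658 19483/3829 -27683/3829; -77139/38290 -27683/3829 219649/19145]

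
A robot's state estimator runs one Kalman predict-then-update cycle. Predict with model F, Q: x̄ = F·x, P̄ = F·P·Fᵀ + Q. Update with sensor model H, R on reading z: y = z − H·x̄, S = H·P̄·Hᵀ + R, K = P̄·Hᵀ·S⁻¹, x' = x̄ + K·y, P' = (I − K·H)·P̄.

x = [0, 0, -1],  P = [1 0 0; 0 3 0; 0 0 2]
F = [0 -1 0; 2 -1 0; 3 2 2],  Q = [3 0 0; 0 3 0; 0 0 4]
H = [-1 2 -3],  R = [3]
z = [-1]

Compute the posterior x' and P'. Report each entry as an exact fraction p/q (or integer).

x' = [-63/149, -119/298, 55/298]
P' = [732/149 294/149 -57/149; 294/149 2691/298 1581/298; -57/149 1581/298 1185/298]

x̄ = F·x = [0, 0, -2]
P̄ = F·P·Fᵀ + Q = [6 3 -6; 3 10 0; -6 0 33]
y = z − H·x̄ = [-7]
S = H·P̄·Hᵀ + R = [298]
K = P̄·Hᵀ·S⁻¹ = [9/149; 17/298; -93/298]
x' = x̄ + K·y = [-63/149, -119/298, 55/298]
P' = (I − K·H)·P̄ = [732/149 294/149 -57/149; 294/149 2691/298 1581/298; -57/149 1581/298 1185/298]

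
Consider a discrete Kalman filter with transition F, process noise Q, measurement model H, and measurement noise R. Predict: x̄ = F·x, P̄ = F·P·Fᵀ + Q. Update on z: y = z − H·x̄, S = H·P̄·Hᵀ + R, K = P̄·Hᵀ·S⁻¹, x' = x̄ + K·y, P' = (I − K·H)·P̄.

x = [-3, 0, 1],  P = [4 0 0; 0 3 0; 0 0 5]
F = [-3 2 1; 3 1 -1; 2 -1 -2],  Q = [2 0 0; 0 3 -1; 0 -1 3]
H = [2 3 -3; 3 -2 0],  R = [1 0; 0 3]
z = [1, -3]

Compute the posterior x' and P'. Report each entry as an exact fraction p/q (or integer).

x' = [-261190/428883, 72168/142961, -98080/428883]
P' = [639115/428883 281685/142961 1257400/428883; 281685/142961 472533/142961 653526/142961; 1257400/428883 653526/142961 2816830/428883]

x̄ = F·x = [10, -10, -8]
P̄ = F·P·Fᵀ + Q = [55 -35 -40; -35 47 30; -40 30 42]
y = z − H·x̄ = [-13, -53]
S = H·P̄·Hᵀ + R = [542 413; 413 1106]
K = P̄·Hᵀ·S⁻¹ = [5885/61269 75745/428883; 2913/20423 -33337/142961; -7708/61269 -49652/428883]
x' = x̄ + K·y = [-261190/428883, 72168/142961, -98080/428883]
P' = (I − K·H)·P̄ = [639115/428883 281685/142961 1257400/428883; 281685/142961 472533/142961 653526/142961; 1257400/428883 653526/142961 2816830/428883]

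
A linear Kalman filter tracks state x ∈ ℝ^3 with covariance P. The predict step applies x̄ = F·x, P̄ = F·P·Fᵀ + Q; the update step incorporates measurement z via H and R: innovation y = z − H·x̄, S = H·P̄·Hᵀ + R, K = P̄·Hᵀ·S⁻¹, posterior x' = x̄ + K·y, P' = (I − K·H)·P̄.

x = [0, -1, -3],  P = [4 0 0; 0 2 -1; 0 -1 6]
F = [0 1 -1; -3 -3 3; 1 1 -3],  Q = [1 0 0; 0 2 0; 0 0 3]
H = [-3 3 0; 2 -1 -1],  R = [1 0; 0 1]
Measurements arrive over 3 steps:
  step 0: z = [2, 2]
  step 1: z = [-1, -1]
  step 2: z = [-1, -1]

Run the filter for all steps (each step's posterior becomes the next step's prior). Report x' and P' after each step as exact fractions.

step 0: x' = [3121/4700, 3021/2350, -3313/2350], P' = [23439/9400 11639/4700 11433/4700; 11639/4700 6039/2350 5433/2350; 11433/4700 5433/2350 3963/1175]
step 1: x' = [38362771/45831812, 1606349/3525524, 27414976/11457953], P' = [62158303/45831812 4692161/3525524 33832735/22915906; 4692161/3525524 4989999/3525524 2381361/1762762; 33832735/22915906 2381361/1762762 59558159/22915906]
step 2: x' = [-23019560336/35662775957, -32684305717/35662775957, 13136792693/71325551914], P' = [176539188723/142651103828 172810262553/142651103828 94812912165/71325551914; 172810262553/142651103828 184746421703/142651103828 85782808129/71325551914; 94812912165/71325551914 85782808129/71325551914 172410342825/71325551914]

step 0: x̄ = F·x = [2, -6, 8]
step 0: P̄ = F·P·Fᵀ + Q = [11 -30 24; -30 128 -84; 24 -84 69]
step 0: y = z − H·x̄ = [26, 0]
step 0: S = H·P̄·Hᵀ + R = [1792 -396; -396 98]
step 0: K = P̄·Hᵀ·S⁻¹ = [-483/9400 367/4700; 1317/4700 167/2350; -1701/4700 -963/1175]
step 0: x' = x̄ + K·y = [3121/4700, 3021/2350, -3313/2350]
step 0: P' = (I − K·H)·P̄ = [23439/9400 11639/4700 11433/4700; 11639/4700 6039/2350 5433/2350; 11433/4700 5433/2350 3963/1175]
step 1: x̄ = F·x = [3167/1175, -47367/4700, 29041/4700]
step 1: P̄ = F·P·Fᵀ + Q = [5449/2350 -4803/1175 4094/1175; -4803/1175 348731/9400 -32613/9400; 4094/1175 -32613/9400 140099/9400]
step 1: y = z − H·x̄ = [35081/940, -24181/2350]
step 1: S = H·P̄·Hᵀ + R = [161431/376 -132669/940; -132669/940 135719/2350]
step 1: K = P̄·Hᵀ·S⁻¹ = [-1740315/22915906 -4346957/45831812; 446757/1762762 -368399/3525524; -4312563/11457953 -11425191/11457953]
step 1: x' = x̄ + K·y = [38362771/45831812, 1606349/3525524, 27414976/11457953]
step 1: P' = (I − K·H)·P̄ = [62158303/45831812 4692161/3525524 33832735/22915906; 4692161/3525524 4989999/3525524 2381361/1762762; 33832735/22915906 2381361/1762762 59558159/22915906]
step 2: x̄ = F·x = [-88777367/45831812, 37810947/11457953, -67433601/11457953]
step 2: P̄ = F·P·Fᵀ + Q = [105987345/45831812 -40116117/11457953 41972505/11457953; -40116117/11457953 536237681/22915906 -132075009/22915906; 41972505/11457953 -132075009/22915906 340540819/22915906]
step 2: y = z − H·x̄ = [-765895277/45831812, 6616153/22915906]
step 2: S = H·P̄·Hᵀ + R = [13540356599/45831812 -2000705127/22915906; -2000705127/22915906 416333987/11457953]
step 2: K = P̄·Hᵀ·S⁻¹ = [-5593389255/71325551914 -9357709437/142651103828; 17904238725/71325551914 -10691512855/142651103828; -13545156054/35662775957 -34283663312/35662775957]
step 2: x' = x̄ + K·y = [-23019560336/35662775957, -32684305717/35662775957, 13136792693/71325551914]
step 2: P' = (I − K·H)·P̄ = [176539188723/142651103828 172810262553/142651103828 94812912165/71325551914; 172810262553/142651103828 184746421703/142651103828 85782808129/71325551914; 94812912165/71325551914 85782808129/71325551914 172410342825/71325551914]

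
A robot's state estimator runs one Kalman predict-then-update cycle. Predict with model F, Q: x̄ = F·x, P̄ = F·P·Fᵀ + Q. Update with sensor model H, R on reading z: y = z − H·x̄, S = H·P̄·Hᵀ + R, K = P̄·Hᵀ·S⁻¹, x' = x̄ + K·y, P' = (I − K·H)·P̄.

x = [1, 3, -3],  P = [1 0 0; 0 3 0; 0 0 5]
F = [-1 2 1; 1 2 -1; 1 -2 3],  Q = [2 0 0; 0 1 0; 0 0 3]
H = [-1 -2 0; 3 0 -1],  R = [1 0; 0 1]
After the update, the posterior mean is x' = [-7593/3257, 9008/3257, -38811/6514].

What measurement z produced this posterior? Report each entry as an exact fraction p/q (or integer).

x̄ = F·x = [2, 10, -14]
P̄ = F·P·Fᵀ + Q = [20 6 2; 6 19 -26; 2 -26 61]
S = H·P̄·Hᵀ + R = [121 -146; -146 230]
K = P̄·Hᵀ·S⁻¹ = [554/3257 1173/3257; -1848/3257 -550/3257; 1735/3257 645/6514]
x' − x̄ = [-14107/3257, -23562/3257, 52385/6514] = K·y
y = (KᵀK)⁻¹·Kᵀ·(x' − x̄) = [19, -21]
z = y + H·x̄ = [19, -21] + [-22, 20] = [-3, -1]

z = [-3, -1]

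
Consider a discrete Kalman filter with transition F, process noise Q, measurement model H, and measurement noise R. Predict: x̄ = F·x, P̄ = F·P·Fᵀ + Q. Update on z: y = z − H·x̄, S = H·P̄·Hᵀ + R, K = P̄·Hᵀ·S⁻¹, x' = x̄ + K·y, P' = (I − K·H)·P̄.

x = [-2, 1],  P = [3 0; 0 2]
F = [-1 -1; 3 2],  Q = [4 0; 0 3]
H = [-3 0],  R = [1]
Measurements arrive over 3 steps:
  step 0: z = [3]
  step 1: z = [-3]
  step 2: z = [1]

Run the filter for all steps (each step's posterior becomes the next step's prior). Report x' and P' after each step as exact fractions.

step 0: x̄ = F·x = [1, -4]
step 0: P̄ = F·P·Fᵀ + Q = [9 -13; -13 38]
step 0: y = z − H·x̄ = [6]
step 0: S = H·P̄·Hᵀ + R = [82]
step 0: K = P̄·Hᵀ·S⁻¹ = [-27/82; 39/82]
step 0: x' = x̄ + K·y = [-40/41, -47/41]
step 0: P' = (I − K·H)·P̄ = [9/82 -13/82; -13/82 1595/82]
step 1: x̄ = F·x = [87/41, -214/41]
step 1: P̄ = F·P·Fᵀ + Q = [953/41 -1576/41; -1576/41 6551/82]
step 1: y = z − H·x̄ = [138/41]
step 1: S = H·P̄·Hᵀ + R = [8618/41]
step 1: K = P̄·Hᵀ·S⁻¹ = [-2859/8618; 2364/4309]
step 1: x' = x̄ + K·y = [4332/4309, -14534/4309]
step 1: P' = (I − K·H)·P̄ = [953/8618 -788/4309; -788/4309 143275/8618]
step 2: x̄ = F·x = [10202/4309, -16072/4309]
step 2: P̄ = F·P·Fᵀ + Q = [87774/4309 -281529/8618; -281529/8618 588619/8618]
step 2: y = z − H·x̄ = [34915/4309]
step 2: S = H·P̄·Hᵀ + R = [794275/4309]
step 2: K = P̄·Hᵀ·S⁻¹ = [-263322/794275; 844587/1588550]
step 2: x' = x̄ + K·y = [-50624/158855, 183689/317710]
step 2: P' = (I − K·H)·P̄ = [87774/794275 -281529/1588550; -281529/1588550 51455909/3177100]

step 0: x' = [-40/41, -47/41], P' = [9/82 -13/82; -13/82 1595/82]
step 1: x' = [4332/4309, -14534/4309], P' = [953/8618 -788/4309; -788/4309 143275/8618]
step 2: x' = [-50624/158855, 183689/317710], P' = [87774/794275 -281529/1588550; -281529/1588550 51455909/3177100]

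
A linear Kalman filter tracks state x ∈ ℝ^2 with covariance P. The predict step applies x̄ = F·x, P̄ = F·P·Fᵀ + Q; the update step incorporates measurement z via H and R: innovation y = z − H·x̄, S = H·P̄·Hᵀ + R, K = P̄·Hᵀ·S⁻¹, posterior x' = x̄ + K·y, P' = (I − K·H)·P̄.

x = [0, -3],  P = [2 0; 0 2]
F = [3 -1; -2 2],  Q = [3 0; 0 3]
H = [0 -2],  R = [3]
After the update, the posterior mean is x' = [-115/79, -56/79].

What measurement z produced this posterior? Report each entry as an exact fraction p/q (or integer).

z = [1]

x̄ = F·x = [3, -6]
P̄ = F·P·Fᵀ + Q = [23 -16; -16 19]
S = H·P̄·Hᵀ + R = [79]
K = P̄·Hᵀ·S⁻¹ = [32/79; -38/79]
x' − x̄ = [-352/79, 418/79] = K·y
y = (KᵀK)⁻¹·Kᵀ·(x' − x̄) = [-11]
z = y + H·x̄ = [-11] + [12] = [1]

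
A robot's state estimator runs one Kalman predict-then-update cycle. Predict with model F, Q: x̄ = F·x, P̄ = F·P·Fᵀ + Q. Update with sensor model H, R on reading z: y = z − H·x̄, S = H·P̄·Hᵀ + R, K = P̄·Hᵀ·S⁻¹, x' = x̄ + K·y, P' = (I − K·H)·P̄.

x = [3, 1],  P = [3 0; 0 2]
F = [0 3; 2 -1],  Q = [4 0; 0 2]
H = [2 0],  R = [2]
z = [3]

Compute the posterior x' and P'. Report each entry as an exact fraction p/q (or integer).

x̄ = F·x = [3, 5]
P̄ = F·P·Fᵀ + Q = [22 -6; -6 16]
y = z − H·x̄ = [-3]
S = H·P̄·Hᵀ + R = [90]
K = P̄·Hᵀ·S⁻¹ = [22/45; -2/15]
x' = x̄ + K·y = [23/15, 27/5]
P' = (I − K·H)·P̄ = [22/45 -2/15; -2/15 72/5]

x' = [23/15, 27/5]
P' = [22/45 -2/15; -2/15 72/5]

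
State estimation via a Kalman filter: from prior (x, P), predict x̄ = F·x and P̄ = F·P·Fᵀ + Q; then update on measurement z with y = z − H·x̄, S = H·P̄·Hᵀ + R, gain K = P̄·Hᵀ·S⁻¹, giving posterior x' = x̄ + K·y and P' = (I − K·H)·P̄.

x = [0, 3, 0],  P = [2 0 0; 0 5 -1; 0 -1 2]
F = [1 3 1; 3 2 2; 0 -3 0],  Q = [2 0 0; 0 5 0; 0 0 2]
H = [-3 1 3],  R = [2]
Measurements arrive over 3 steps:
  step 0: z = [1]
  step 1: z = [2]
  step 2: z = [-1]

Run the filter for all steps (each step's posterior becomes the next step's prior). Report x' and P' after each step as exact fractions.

step 0: x' = [416/1293, 1633/1293, 90/431], P' = [5744/1293 12751/1293 447/431; 12751/1293 39974/1293 -219/431; 447/431 -219/431 574/431]
step 1: x' = [-3188083/10269641, -1774042/10269641, 4230369/10269641], P' = [55341716/10269641 127257550/10269641 11508462/10269641; 127257550/10269641 383846341/10269641 -1937817/10269641; 11508462/10269641 -1937817/10269641 13437427/10269641]
step 2: x' = [13818051920/49328842571, 8387268403/49328842571, -5409177090/49328842571], P' = [263377342296/49328842571 605029268722/49328842571 54864089262/49328842571; 605029268722/49328842571 3655936879677/98657685142 -20810830161/98657685142; 54864089262/49328842571 -20810830161/98657685142 128985407753/98657685142]

step 0: x̄ = F·x = [9, 6, -9]
step 0: P̄ = F·P·Fᵀ + Q = [45 32 -42; 32 43 -24; -42 -24 47]
step 0: y = z − H·x̄ = [49]
step 0: S = H·P̄·Hᵀ + R = [1293]
step 0: K = P̄·Hᵀ·S⁻¹ = [-229/1293; -125/1293; 81/431]
step 0: x' = x̄ + K·y = [416/1293, 1633/1293, 90/431]
step 0: P' = (I − K·H)·P̄ = [5744/1293 12751/1293 447/431; 12751/1293 39974/1293 -219/431; 447/431 -219/431 574/431]
step 1: x̄ = F·x = [5585/1293, 5054/1293, -1633/431]
step 1: P̄ = F·P·Fᵀ + Q = [445064/1293 402230/1293 -132016/431; 402230/1293 388793/1293 -116887/431; -132016/431 -116887/431 120784/431]
step 1: y = z − H·x̄ = [28984/1293]
step 1: S = H·P̄·Hᵀ + R = [10269641/1293]
step 1: K = P̄·Hᵀ·S⁻¹ = [-2121106/10269641; -1869880/10269641; 1924539/10269641]
step 1: x' = x̄ + K·y = [-3188083/10269641, -1774042/10269641, 4230369/10269641]
step 1: P' = (I − K·H)·P̄ = [55341716/10269641 127257550/10269641 11508462/10269641; 127257550/10269641 383846341/10269641 -1937817/10269641; 11508462/10269641 -1937817/10269641 13437427/10269641]
step 2: x̄ = F·x = [-4279840/10269641, -4651595/10269641, 5322126/10269641]
step 2: P̄ = F·P·Fᵀ + Q = [4318870816/10269641 3937850872/10269641 -3830576268/10269641; 3937850872/10269641 3788248329/10269641 -3436769094/10269641; -3830576268/10269641 -3436769094/10269641 3475156351/10269641]
step 2: y = z − H·x̄ = [-34423944/10269641]
step 2: S = H·P̄·Hᵀ + R = [98657685142/10269641]
step 2: K = P̄·Hᵀ·S⁻¹ = [-10255245190/49328842571; -18335611569/98657685142; 18480428763/98657685142]
step 2: x' = x̄ + K·y = [13818051920/49328842571, 8387268403/49328842571, -5409177090/49328842571]
step 2: P' = (I − K·H)·P̄ = [263377342296/49328842571 605029268722/49328842571 54864089262/49328842571; 605029268722/49328842571 3655936879677/98657685142 -20810830161/98657685142; 54864089262/49328842571 -20810830161/98657685142 128985407753/98657685142]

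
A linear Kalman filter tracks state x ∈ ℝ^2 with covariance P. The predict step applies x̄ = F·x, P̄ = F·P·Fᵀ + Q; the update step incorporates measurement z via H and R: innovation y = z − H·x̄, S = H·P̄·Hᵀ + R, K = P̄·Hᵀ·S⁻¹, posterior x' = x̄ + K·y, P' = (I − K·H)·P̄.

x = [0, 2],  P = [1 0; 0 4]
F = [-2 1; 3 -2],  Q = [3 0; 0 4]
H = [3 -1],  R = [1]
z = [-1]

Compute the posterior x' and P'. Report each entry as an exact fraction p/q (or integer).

x' = [-91/213, -1/3]
P' = [134/213 5/3; 5/3 16/3]

x̄ = F·x = [2, -4]
P̄ = F·P·Fᵀ + Q = [11 -14; -14 29]
y = z − H·x̄ = [-11]
S = H·P̄·Hᵀ + R = [213]
K = P̄·Hᵀ·S⁻¹ = [47/213; -1/3]
x' = x̄ + K·y = [-91/213, -1/3]
P' = (I − K·H)·P̄ = [134/213 5/3; 5/3 16/3]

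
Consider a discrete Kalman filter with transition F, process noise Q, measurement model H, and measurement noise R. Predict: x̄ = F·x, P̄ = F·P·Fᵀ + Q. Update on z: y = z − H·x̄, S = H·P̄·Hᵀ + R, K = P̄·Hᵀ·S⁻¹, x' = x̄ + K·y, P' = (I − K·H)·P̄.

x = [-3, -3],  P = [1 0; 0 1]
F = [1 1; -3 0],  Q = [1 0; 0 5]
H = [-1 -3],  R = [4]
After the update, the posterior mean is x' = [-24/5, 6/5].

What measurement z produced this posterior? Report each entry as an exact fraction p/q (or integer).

z = [2]

x̄ = F·x = [-6, 9]
P̄ = F·P·Fᵀ + Q = [3 -3; -3 14]
S = H·P̄·Hᵀ + R = [115]
K = P̄·Hᵀ·S⁻¹ = [6/115; -39/115]
x' − x̄ = [6/5, -39/5] = K·y
y = (KᵀK)⁻¹·Kᵀ·(x' − x̄) = [23]
z = y + H·x̄ = [23] + [-21] = [2]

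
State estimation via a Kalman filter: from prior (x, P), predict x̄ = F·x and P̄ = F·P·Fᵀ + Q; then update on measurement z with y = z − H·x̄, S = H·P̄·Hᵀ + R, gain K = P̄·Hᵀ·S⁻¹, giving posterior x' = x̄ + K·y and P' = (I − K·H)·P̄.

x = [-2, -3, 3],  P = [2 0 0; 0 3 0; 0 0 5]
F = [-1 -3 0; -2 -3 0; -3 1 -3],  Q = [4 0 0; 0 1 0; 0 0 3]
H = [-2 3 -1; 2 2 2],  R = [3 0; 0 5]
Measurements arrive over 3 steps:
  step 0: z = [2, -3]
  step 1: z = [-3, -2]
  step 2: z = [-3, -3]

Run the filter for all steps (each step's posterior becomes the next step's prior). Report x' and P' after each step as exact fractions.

step 0: x' = [67502/49993, 60389/99986, -167541/49993], P' = [488907/49993 133992/49993 -605109/49993; 133992/49993 98971/99986 -163470/49993; -605109/49993 -163470/49993 792879/49993]
step 1: x' = [-202269813/75989642, -128918993/75989642, 265616709/75989642], P' = [30096267435/7674953842 8773619605/7674953842 -34876726275/7674953842; 8773619605/7674953842 4531783585/7674953842 -9892989845/7674953842; -34876726275/7674953842 -9892989845/7674953842 46725431325/7674953842]
step 2: x' = [25743232303727/31959030267119, -105324220837357/127836121068476, -87095526389135/63918060534238], P' = [120884828406235/31959030267119 34945246920621/31959030267119 -139436016255056/31959030267119; 34945246920621/31959030267119 73190283088237/127836121068476 -78254141345223/63918060534238; -139436016255056/31959030267119 -78254141345223/63918060534238 374007358704095/63918060534238]

step 0: x̄ = F·x = [11, 13, -6]
step 0: P̄ = F·P·Fᵀ + Q = [33 31 -3; 31 36 3; -3 3 69]
step 0: y = z − H·x̄ = [-21, -39]
step 0: S = H·P̄·Hᵀ + R = [126 38; 38 805]
step 0: K = P̄·Hᵀ·S⁻¹ = [9757/49993 7116/49993; 29295/99986 8003/49993; -24357/49993 9720/49993]
step 0: x' = x̄ + K·y = [67502/49993, 60389/99986, -167541/49993]
step 0: P' = (I − K·H)·P̄ = [488907/49993 133992/49993 -605109/49993; 133992/49993 98971/99986 -163470/49993; -605109/49993 -163470/49993 792879/49993]
step 1: x̄ = F·x = [-316171/99986, -451175/99986, 660623/99986]
step 1: P̄ = F·P·Fᵀ + Q = [3876401/99986 5258223/99986 -1792713/99986; 5258223/99986 8117789/99986 -2757909/99986; -1792713/99986 -2757909/99986 2040889/99986]
step 1: y = z − H·x̄ = [540924/49993, 6737/49993]
step 1: S = H·P̄·Hᵀ + R = [18592239/49993 19680220/49993; 19680220/49993 31150527/49993]
step 1: K = P̄·Hᵀ·S⁻¹ = [167508370/3837476921 798632153/3837476921; 990183565/3837476921 682482669/3837476921; -1108491385/3837476921 391143041/3837476921]
step 1: x' = x̄ + K·y = [-202269813/75989642, -128918993/75989642, 265616709/75989642]
step 1: P' = (I − K·H)·P̄ = [30096267435/7674953842 8773619605/7674953842 -34876726275/7674953842; 8773619605/7674953842 4531783585/7674953842 -9892989845/7674953842; -34876726275/7674953842 -9892989845/7674953842 46725431325/7674953842]
step 2: x̄ = F·x = [294513396/37994821, 791296605/75989642, -318959681/75989642]
step 2: P̄ = F·P·Fᵀ + Q = [77111926349/3837476921 89970581790/3837476921 -23392339520/3837476921; 89970581790/3837476921 274129511107/7674953842 -69899675165/7674953842; -23392339520/3837476921 -69899675165/7674953842 97887082441/7674953842]
step 2: y = z − H·x̄ = [-871382419/37994821, -1175348179/37994821]
step 2: S = H·P̄·Hᵀ + R = [638969163296/3837476921 596549595854/3837476921; 596549595854/3837476921 1324695514597/3837476921]
step 2: K = P̄·Hᵀ·S⁻¹ = [834033401483/31959030267119 6557623628720/31959030267119; 32172385530063/127836121068476 11292597616055/63918060534238; -8504286286590/31959030267119 3376236969752/31959030267119]
step 2: x' = x̄ + K·y = [25743232303727/31959030267119, -105324220837357/127836121068476, -87095526389135/63918060534238]
step 2: P' = (I − K·H)·P̄ = [120884828406235/31959030267119 34945246920621/31959030267119 -139436016255056/31959030267119; 34945246920621/31959030267119 73190283088237/127836121068476 -78254141345223/63918060534238; -139436016255056/31959030267119 -78254141345223/63918060534238 374007358704095/63918060534238]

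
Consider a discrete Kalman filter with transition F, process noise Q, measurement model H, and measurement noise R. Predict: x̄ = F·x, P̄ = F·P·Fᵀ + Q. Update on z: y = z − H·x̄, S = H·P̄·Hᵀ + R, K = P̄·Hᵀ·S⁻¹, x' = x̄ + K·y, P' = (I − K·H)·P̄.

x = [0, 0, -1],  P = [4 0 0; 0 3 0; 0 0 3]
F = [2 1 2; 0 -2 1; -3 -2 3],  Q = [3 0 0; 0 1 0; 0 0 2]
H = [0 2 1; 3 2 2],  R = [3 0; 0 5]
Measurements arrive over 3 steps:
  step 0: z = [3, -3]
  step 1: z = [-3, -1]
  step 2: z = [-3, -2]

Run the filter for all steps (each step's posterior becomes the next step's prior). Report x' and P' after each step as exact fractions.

step 0: x' = [-39112/16583, 14282/16583, 19484/16583], P' = [47438/16583 33351/16583 -91083/16583; 33351/16583 242773/66332 -441509/66332; -91083/16583 -441509/66332 987577/66332]
step 1: x' = [-676396259/852664467, -7331363845/2557993401, 291651805/88206669], P' = [928938349/568442978 1166882647/1705328934 -146924035/58804446; 1166882647/1705328934 8431800203/5115986802 -470149973/176413338; -146924035/58804446 -470149973/176413338 1164788893/176413338]
step 2: x' = [155387750662294/170413714986457, 111093189202438/170413714986457, -570886028589596/170413714986457], P' = [260250015344743/170413714986457 91250016073221/170413714986457 -373649211388428/170413714986457; 91250016073221/170413714986457 244518353451216/170413714986457 -380712018956190/170413714986457; -373649211388428/170413714986457 -380712018956190/170413714986457 975327500536272/170413714986457]

step 0: x̄ = F·x = [-2, -1, -3]
step 0: P̄ = F·P·Fᵀ + Q = [34 0 -12; 0 16 21; -12 21 77]
step 0: y = z − H·x̄ = [8, 11]
step 0: S = H·P̄·Hᵀ + R = [228 308; 308 707]
step 0: K = P̄·Hᵀ·S⁻¹ = [-1161/2369 5370/16583; 2097/9476 137/16583; 4979/9476 -43/16583]
step 0: x' = x̄ + K·y = [-39112/16583, 14282/16583, 19484/16583]
step 0: P' = (I − K·H)·P̄ = [47438/16583 33351/16583 -91083/16583; 33351/16583 242773/66332 -441509/66332; -91083/16583 -441509/66332 987577/66332]
step 1: x̄ = F·x = [-24974/16583, -9080/16583, 21032/2369]
step 1: P̄ = F·P·Fᵀ + Q = [1004009/66332 1551855/66332 544155/9476; 1551855/66332 3791037/66332 1337045/9476; 544155/9476 1337045/9476 3593807/9476]
step 1: y = z − H·x̄ = [-178813/16583, -217949/16583]
step 1: S = H·P̄·Hᵀ + R = [77957053/66332 142371721/66332; 142371721/66332 264364285/66332]
step 1: K = P̄·Hᵀ·S⁻¹ = [-642343907/1705328934 434523281/1705328934; 1076417063/5115986802 19369159/5115986802; 74829649/176413338 13392305/176413338]
step 1: x' = x̄ + K·y = [-676396259/852664467, -7331363845/2557993401, 291651805/88206669]
step 1: P' = (I − K·H)·P̄ = [928938349/568442978 1166882647/1705328934 -146924035/58804446; 1166882647/1705328934 8431800203/5115986802 -470149973/176413338; -146924035/58804446 -470149973/176413338 1164788893/176413338]
step 2: x̄ = F·x = [1842021097/852664467, 23120630035/2557993401, 46124001056/2557993401]
step 2: P̄ = F·P·Fᵀ + Q = [5504791033/568442978 17343276395/1705328934 20796134960/852664467; 17343276395/1705328934 127159462379/5115986802 151744844510/2557993401; 20796134960/852664467 151744844510/2557993401 429458043232/2557993401]
step 2: y = z − H·x̄ = [-100039241329/2557993401, -17798159873/284221489]
step 2: S = H·P̄·Hᵀ + R = [1298430326233/2557993401 262995420053/284221489; 262995420053/284221489 996151931395/568442978]
step 2: K = P̄·Hᵀ·S⁻¹ = [-63716393080662/170413714986457 43190331080763/170413714986457; 36108229315414/170413714986457 272543441943/170413714986457; 71301154207964/170413714986457 13656665798976/170413714986457]
step 2: x' = x̄ + K·y = [155387750662294/170413714986457, 111093189202438/170413714986457, -570886028589596/170413714986457]
step 2: P' = (I − K·H)·P̄ = [260250015344743/170413714986457 91250016073221/170413714986457 -373649211388428/170413714986457; 91250016073221/170413714986457 244518353451216/170413714986457 -380712018956190/170413714986457; -373649211388428/170413714986457 -380712018956190/170413714986457 975327500536272/170413714986457]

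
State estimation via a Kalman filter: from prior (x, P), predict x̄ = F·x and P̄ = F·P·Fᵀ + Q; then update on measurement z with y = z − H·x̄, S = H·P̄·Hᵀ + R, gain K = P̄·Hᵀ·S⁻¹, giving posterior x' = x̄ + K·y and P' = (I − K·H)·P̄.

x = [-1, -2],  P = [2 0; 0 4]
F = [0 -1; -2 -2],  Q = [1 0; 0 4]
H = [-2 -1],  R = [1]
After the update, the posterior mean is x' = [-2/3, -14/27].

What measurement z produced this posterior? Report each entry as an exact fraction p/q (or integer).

x̄ = F·x = [2, 6]
P̄ = F·P·Fᵀ + Q = [5 8; 8 28]
S = H·P̄·Hᵀ + R = [81]
K = P̄·Hᵀ·S⁻¹ = [-2/9; -44/81]
x' − x̄ = [-8/3, -176/27] = K·y
y = (KᵀK)⁻¹·Kᵀ·(x' − x̄) = [12]
z = y + H·x̄ = [12] + [-10] = [2]

z = [2]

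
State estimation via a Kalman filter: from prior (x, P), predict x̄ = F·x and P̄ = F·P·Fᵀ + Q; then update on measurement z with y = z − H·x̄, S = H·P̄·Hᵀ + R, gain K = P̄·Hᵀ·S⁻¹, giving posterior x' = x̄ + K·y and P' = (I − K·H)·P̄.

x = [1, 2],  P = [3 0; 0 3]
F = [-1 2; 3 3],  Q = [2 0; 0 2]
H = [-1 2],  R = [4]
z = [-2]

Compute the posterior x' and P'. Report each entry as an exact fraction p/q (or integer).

x' = [610/209, 130/209]
P' = [3552/209 1778/209; 1778/209 1095/209]

x̄ = F·x = [3, 9]
P̄ = F·P·Fᵀ + Q = [17 9; 9 56]
y = z − H·x̄ = [-17]
S = H·P̄·Hᵀ + R = [209]
K = P̄·Hᵀ·S⁻¹ = [1/209; 103/209]
x' = x̄ + K·y = [610/209, 130/209]
P' = (I − K·H)·P̄ = [3552/209 1778/209; 1778/209 1095/209]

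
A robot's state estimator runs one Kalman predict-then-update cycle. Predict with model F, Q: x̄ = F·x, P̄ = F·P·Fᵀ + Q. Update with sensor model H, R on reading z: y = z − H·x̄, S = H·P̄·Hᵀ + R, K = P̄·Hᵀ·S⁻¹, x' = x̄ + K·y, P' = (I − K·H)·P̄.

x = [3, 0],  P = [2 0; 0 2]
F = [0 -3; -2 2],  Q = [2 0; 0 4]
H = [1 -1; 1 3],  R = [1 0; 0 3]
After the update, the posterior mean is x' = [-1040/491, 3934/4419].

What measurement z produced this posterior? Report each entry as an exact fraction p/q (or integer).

z = [-3, 1]

x̄ = F·x = [0, -6]
P̄ = F·P·Fᵀ + Q = [20 -12; -12 20]
S = H·P̄·Hᵀ + R = [65 -64; -64 131]
K = P̄·Hᵀ·S⁻¹ = [352/491 112/491; -1120/4419 1072/4419]
x' − x̄ = [-1040/491, 30448/4419] = K·y
y = (KᵀK)⁻¹·Kᵀ·(x' − x̄) = [-9, 19]
z = y + H·x̄ = [-9, 19] + [6, -18] = [-3, 1]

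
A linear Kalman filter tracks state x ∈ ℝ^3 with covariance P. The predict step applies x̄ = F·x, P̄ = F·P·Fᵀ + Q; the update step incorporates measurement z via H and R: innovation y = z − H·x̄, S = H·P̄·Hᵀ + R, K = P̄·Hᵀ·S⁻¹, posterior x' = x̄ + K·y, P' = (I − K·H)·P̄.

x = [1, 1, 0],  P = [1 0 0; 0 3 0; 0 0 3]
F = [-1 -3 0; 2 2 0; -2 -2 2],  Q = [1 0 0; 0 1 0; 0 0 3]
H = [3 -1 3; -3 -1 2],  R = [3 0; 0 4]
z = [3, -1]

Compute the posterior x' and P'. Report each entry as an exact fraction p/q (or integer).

x' = [11321/20586, 4057/6862, 6380/10293]
P' = [14357/61758 -5789/20586 -5737/30879; -5789/20586 19337/6862 11452/10293; -5737/30879 11452/10293 44015/61758]

x̄ = F·x = [-4, 4, -4]
P̄ = F·P·Fᵀ + Q = [29 -20 20; -20 17 -16; 20 -16 31]
y = z − H·x̄ = [31, -1]
S = H·P̄·Hᵀ + R = [1136 -38; -38 110]
K = P̄·Hᵀ·S⁻¹ = [4336/30879 -12163/61758; -1111/10293 1291/20586; 9637/61758 13435/61758]
x' = x̄ + K·y = [11321/20586, 4057/6862, 6380/10293]
P' = (I − K·H)·P̄ = [14357/61758 -5789/20586 -5737/30879; -5789/20586 19337/6862 11452/10293; -5737/30879 11452/10293 44015/61758]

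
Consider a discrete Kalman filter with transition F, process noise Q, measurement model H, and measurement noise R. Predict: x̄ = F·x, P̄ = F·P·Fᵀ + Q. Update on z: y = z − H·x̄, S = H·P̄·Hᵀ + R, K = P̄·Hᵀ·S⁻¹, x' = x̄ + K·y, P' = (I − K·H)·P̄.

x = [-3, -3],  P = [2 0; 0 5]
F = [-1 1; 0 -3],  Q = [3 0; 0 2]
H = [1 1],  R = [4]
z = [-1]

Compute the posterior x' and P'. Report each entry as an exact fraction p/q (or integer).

x̄ = F·x = [0, 9]
P̄ = F·P·Fᵀ + Q = [10 -15; -15 47]
y = z − H·x̄ = [-10]
S = H·P̄·Hᵀ + R = [31]
K = P̄·Hᵀ·S⁻¹ = [-5/31; 32/31]
x' = x̄ + K·y = [50/31, -41/31]
P' = (I − K·H)·P̄ = [285/31 -305/31; -305/31 433/31]

x' = [50/31, -41/31]
P' = [285/31 -305/31; -305/31 433/31]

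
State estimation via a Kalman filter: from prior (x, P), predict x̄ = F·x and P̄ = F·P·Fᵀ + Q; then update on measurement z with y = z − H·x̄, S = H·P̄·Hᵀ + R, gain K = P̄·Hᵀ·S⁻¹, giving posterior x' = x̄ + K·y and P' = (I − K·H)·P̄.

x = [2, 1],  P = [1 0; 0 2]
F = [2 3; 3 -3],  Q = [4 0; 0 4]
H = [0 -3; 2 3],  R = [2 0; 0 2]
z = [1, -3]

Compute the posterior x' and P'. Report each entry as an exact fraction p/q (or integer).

x' = [-2083/3109, -1284/3109]
P' = [2992/3109 -999/3109; -999/3109 1355/6218]

x̄ = F·x = [7, 3]
P̄ = F·P·Fᵀ + Q = [26 -12; -12 31]
y = z − H·x̄ = [10, -26]
S = H·P̄·Hᵀ + R = [281 -207; -207 241]
K = P̄·Hᵀ·S⁻¹ = [2997/6218 2987/6218; -4065/12436 69/12436]
x' = x̄ + K·y = [-2083/3109, -1284/3109]
P' = (I − K·H)·P̄ = [2992/3109 -999/3109; -999/3109 1355/6218]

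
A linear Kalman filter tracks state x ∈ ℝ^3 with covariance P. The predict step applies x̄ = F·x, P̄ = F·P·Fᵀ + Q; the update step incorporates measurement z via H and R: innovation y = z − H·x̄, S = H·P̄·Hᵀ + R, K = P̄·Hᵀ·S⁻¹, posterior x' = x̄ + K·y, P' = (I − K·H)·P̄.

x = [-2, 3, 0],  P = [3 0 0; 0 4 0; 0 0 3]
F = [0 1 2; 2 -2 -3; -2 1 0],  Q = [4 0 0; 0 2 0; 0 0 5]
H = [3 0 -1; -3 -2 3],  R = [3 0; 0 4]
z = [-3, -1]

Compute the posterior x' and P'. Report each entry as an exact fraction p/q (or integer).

x' = [-71235/76019, 131706/76019, -324/76019]
P' = [48956/76019 19994/76019 69144/76019; 19994/76019 257111/76019 162252/76019; 69144/76019 162252/76019 198204/76019]

x̄ = F·x = [3, -10, 7]
P̄ = F·P·Fᵀ + Q = [20 -26 4; -26 57 -20; 4 -20 21]
y = z − H·x̄ = [-5, -33]
S = H·P̄·Hᵀ + R = [180 -79; -79 457]
K = P̄·Hᵀ·S⁻¹ = [25908/76019 5144/76019; -34090/76019 -21862/76019; 3076/76019 15669/76019]
x' = x̄ + K·y = [-71235/76019, 131706/76019, -324/76019]
P' = (I − K·H)·P̄ = [48956/76019 19994/76019 69144/76019; 19994/76019 257111/76019 162252/76019; 69144/76019 162252/76019 198204/76019]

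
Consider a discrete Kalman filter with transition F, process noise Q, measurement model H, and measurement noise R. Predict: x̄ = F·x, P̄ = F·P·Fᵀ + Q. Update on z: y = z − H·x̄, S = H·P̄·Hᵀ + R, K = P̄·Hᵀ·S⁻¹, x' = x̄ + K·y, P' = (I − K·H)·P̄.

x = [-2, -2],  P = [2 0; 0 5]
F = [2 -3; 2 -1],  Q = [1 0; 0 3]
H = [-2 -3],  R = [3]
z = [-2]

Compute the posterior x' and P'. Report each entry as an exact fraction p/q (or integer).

x̄ = F·x = [2, -2]
P̄ = F·P·Fᵀ + Q = [54 23; 23 16]
y = z − H·x̄ = [-4]
S = H·P̄·Hᵀ + R = [639]
K = P̄·Hᵀ·S⁻¹ = [-59/213; -94/639]
x' = x̄ + K·y = [662/213, -902/639]
P' = (I − K·H)·P̄ = [353/71 -647/213; -647/213 1388/639]

x' = [662/213, -902/639]
P' = [353/71 -647/213; -647/213 1388/639]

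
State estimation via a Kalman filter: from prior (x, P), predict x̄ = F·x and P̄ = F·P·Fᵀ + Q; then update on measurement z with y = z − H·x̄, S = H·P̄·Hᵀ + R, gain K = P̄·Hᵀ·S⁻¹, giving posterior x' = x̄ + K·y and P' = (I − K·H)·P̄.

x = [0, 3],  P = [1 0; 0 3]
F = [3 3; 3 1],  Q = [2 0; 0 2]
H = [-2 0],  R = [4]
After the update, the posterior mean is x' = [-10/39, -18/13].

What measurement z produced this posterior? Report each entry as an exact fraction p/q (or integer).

z = [1]

x̄ = F·x = [9, 3]
P̄ = F·P·Fᵀ + Q = [38 18; 18 14]
S = H·P̄·Hᵀ + R = [156]
K = P̄·Hᵀ·S⁻¹ = [-19/39; -3/13]
x' − x̄ = [-361/39, -57/13] = K·y
y = (KᵀK)⁻¹·Kᵀ·(x' − x̄) = [19]
z = y + H·x̄ = [19] + [-18] = [1]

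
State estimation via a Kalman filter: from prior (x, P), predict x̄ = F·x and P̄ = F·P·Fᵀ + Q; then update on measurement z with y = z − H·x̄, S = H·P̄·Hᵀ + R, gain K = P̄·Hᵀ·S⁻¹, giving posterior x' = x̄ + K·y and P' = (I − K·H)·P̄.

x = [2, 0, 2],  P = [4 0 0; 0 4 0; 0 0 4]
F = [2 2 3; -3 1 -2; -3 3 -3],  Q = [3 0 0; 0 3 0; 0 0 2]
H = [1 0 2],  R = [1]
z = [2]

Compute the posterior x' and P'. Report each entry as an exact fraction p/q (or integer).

x̄ = F·x = [10, -10, -12]
P̄ = F·P·Fᵀ + Q = [71 -40 -36; -40 59 72; -36 72 110]
y = z − H·x̄ = [16]
S = H·P̄·Hᵀ + R = [368]
K = P̄·Hᵀ·S⁻¹ = [-1/368; 13/46; 1/2]
x' = x̄ + K·y = [229/23, -126/23, -4]
P' = (I − K·H)·P̄ = [26127/368 -1827/46 -71/2; -1827/46 681/23 20; -71/2 20 18]

x' = [229/23, -126/23, -4]
P' = [26127/368 -1827/46 -71/2; -1827/46 681/23 20; -71/2 20 18]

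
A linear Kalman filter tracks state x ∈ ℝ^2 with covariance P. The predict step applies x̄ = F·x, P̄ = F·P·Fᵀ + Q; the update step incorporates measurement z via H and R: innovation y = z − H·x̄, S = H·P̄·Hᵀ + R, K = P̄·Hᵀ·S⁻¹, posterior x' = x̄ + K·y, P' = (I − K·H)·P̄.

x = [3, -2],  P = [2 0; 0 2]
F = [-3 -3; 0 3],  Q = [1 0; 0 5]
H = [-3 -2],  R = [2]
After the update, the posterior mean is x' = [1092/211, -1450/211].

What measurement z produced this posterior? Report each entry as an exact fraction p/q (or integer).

x̄ = F·x = [-3, -6]
P̄ = F·P·Fᵀ + Q = [37 -18; -18 23]
S = H·P̄·Hᵀ + R = [211]
K = P̄·Hᵀ·S⁻¹ = [-75/211; 8/211]
x' − x̄ = [1725/211, -184/211] = K·y
y = (KᵀK)⁻¹·Kᵀ·(x' − x̄) = [-23]
z = y + H·x̄ = [-23] + [21] = [-2]

z = [-2]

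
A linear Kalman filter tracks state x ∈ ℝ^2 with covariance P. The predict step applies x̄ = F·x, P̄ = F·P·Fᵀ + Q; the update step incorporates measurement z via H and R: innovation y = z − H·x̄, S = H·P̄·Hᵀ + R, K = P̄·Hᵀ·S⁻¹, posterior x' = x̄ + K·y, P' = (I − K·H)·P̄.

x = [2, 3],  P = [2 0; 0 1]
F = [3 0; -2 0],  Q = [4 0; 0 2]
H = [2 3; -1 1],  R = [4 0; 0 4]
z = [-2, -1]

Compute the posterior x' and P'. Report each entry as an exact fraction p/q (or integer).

x' = [337/569, -570/569]
P' = [848/569 -428/569; -428/569 420/569]

x̄ = F·x = [6, -4]
P̄ = F·P·Fᵀ + Q = [22 -12; -12 10]
y = z − H·x̄ = [-2, 9]
S = H·P̄·Hᵀ + R = [38 -2; -2 60]
K = P̄·Hᵀ·S⁻¹ = [103/569 -319/569; 101/569 212/569]
x' = x̄ + K·y = [337/569, -570/569]
P' = (I − K·H)·P̄ = [848/569 -428/569; -428/569 420/569]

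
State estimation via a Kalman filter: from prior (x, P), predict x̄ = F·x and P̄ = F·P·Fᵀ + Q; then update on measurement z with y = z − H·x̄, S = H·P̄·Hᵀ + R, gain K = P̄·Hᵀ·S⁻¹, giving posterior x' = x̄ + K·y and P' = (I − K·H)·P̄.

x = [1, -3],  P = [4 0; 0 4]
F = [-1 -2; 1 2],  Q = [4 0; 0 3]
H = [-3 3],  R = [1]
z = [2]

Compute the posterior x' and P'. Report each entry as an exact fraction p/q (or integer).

x' = [-19/49, 13/49]
P' = [87/49 337/196; 337/196 1391/784]

x̄ = F·x = [5, -5]
P̄ = F·P·Fᵀ + Q = [24 -20; -20 23]
y = z − H·x̄ = [32]
S = H·P̄·Hᵀ + R = [784]
K = P̄·Hᵀ·S⁻¹ = [-33/196; 129/784]
x' = x̄ + K·y = [-19/49, 13/49]
P' = (I − K·H)·P̄ = [87/49 337/196; 337/196 1391/784]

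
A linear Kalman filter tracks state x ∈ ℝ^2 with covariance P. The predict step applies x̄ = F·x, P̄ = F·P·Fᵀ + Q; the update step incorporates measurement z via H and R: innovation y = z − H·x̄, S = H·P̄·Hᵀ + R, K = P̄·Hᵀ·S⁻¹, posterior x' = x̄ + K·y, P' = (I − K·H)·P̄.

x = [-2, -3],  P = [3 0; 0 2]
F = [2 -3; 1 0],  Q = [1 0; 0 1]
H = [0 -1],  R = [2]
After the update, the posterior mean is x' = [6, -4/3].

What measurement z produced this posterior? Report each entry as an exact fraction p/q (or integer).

x̄ = F·x = [5, -2]
P̄ = F·P·Fᵀ + Q = [31 6; 6 4]
S = H·P̄·Hᵀ + R = [6]
K = P̄·Hᵀ·S⁻¹ = [-1; -2/3]
x' − x̄ = [1, 2/3] = K·y
y = (KᵀK)⁻¹·Kᵀ·(x' − x̄) = [-1]
z = y + H·x̄ = [-1] + [2] = [1]

z = [1]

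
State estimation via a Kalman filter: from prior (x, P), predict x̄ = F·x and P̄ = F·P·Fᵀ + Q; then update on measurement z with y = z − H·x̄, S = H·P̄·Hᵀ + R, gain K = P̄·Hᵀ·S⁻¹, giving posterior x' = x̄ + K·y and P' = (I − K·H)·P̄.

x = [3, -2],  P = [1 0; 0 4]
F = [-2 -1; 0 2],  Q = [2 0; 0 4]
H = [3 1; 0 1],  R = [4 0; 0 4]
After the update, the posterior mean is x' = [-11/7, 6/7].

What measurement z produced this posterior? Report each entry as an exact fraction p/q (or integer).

z = [-3, 2]

x̄ = F·x = [-4, -4]
P̄ = F·P·Fᵀ + Q = [10 -8; -8 20]
S = H·P̄·Hᵀ + R = [66 -4; -4 24]
K = P̄·Hᵀ·S⁻¹ = [31/98 -55/196; -1/98 163/196]
x' − x̄ = [17/7, 34/7] = K·y
y = (KᵀK)⁻¹·Kᵀ·(x' − x̄) = [13, 6]
z = y + H·x̄ = [13, 6] + [-16, -4] = [-3, 2]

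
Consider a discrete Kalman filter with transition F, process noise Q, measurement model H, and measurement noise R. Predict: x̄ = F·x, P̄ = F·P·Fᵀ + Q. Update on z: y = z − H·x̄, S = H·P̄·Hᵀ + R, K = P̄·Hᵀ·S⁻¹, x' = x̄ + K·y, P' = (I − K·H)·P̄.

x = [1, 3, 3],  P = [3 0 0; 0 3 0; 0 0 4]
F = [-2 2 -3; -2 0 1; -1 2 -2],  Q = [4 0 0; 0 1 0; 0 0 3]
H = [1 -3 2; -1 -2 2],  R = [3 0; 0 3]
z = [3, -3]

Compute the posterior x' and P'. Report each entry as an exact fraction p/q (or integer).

x' = [27911/6894, 78943/27576, 12559/3447]
P' = [10946/3447 20171/6894 12230/3447; 20171/6894 128425/27576 19192/3447; 12230/3447 19192/3447 24170/3447]

x̄ = F·x = [-5, 1, -1]
P̄ = F·P·Fᵀ + Q = [64 0 42; 0 17 -2; 42 -2 34]
y = z − H·x̄ = [13, -4]
S = H·P̄·Hᵀ + R = [548 194; 194 119]
K = P̄·Hᵀ·S⁻¹ = [3433/6894 -2219/3447; 827/27576 -5077/13788; 998/3447 -758/3447]
x' = x̄ + K·y = [27911/6894, 78943/27576, 12559/3447]
P' = (I − K·H)·P̄ = [10946/3447 20171/6894 12230/3447; 20171/6894 128425/27576 19192/3447; 12230/3447 19192/3447 24170/3447]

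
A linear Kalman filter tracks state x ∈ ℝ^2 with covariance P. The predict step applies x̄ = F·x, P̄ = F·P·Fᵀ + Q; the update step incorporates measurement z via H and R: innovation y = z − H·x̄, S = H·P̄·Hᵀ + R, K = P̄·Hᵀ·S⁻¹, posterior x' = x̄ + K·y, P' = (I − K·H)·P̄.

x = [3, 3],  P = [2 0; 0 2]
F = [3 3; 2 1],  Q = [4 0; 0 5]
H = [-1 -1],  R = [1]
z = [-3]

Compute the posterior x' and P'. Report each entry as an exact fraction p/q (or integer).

x̄ = F·x = [18, 9]
P̄ = F·P·Fᵀ + Q = [40 18; 18 15]
y = z − H·x̄ = [24]
S = H·P̄·Hᵀ + R = [92]
K = P̄·Hᵀ·S⁻¹ = [-29/46; -33/92]
x' = x̄ + K·y = [66/23, 9/23]
P' = (I − K·H)·P̄ = [79/23 -129/46; -129/46 291/92]

x' = [66/23, 9/23]
P' = [79/23 -129/46; -129/46 291/92]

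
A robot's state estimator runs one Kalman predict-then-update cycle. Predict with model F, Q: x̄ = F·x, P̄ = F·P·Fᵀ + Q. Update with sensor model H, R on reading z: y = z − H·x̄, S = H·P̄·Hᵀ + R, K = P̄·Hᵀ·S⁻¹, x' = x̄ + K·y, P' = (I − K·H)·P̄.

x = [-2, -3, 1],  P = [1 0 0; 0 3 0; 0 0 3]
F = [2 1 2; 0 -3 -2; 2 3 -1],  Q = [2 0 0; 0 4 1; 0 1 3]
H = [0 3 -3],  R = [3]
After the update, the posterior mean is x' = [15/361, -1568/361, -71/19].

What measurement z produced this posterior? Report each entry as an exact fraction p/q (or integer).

z = [-2]

x̄ = F·x = [-5, 7, -14]
P̄ = F·P·Fᵀ + Q = [21 -21 7; -21 43 -20; 7 -20 37]
S = H·P̄·Hᵀ + R = [1083]
K = P̄·Hᵀ·S⁻¹ = [-28/361; 63/361; -3/19]
x' − x̄ = [1820/361, -4095/361, 195/19] = K·y
y = (KᵀK)⁻¹·Kᵀ·(x' − x̄) = [-65]
z = y + H·x̄ = [-65] + [63] = [-2]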